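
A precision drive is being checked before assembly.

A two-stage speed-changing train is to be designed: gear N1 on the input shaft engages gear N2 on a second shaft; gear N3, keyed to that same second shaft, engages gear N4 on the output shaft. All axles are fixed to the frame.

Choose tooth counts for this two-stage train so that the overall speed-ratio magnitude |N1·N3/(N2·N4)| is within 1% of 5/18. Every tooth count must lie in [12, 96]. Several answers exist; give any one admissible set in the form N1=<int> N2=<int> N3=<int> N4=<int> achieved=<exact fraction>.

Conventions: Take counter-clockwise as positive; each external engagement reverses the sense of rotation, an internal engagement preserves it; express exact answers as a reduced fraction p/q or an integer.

N1=12 N2=54 N3=15 N4=12 achieved=5/18

2-stage fixed-axis compound train for ratio 5/18
target = 5/18 in lowest terms: an exact hit needs N1·N3 = k·5 and N2·N4 = k·18 for one integer k, every count in [12, 96]; additionally prefer no 1:1 stage (N1 ≠ N2, N3 ≠ N4)
k = 1…35: no 1:1-free in-range split of k·5 and k·18 into factor pairs; take k = 36
k = 36: N1·N3 = 180 = 12·15, N2·N4 = 648 = 54·12
achieved = 12·15/(54·12) = 5/18; |achieved − target| = 0 ≤ 1/360 ✓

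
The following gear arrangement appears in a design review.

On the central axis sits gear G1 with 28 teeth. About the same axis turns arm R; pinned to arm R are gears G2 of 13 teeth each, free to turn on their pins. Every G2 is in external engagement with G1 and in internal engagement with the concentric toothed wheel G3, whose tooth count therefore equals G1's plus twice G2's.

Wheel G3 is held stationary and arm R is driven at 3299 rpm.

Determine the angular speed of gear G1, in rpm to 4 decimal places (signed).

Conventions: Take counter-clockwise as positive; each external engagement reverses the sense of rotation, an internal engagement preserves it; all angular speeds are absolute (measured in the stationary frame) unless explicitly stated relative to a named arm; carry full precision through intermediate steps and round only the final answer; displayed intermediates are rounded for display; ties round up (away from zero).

+9661.3571 rpm

class = planetary set [G3 = 28+2·13 = 54; Willis about the carrier]
normalise by the input: solve with ω_arm = 1, then scale by 3299 rpm
ring teeth: 28 + 2·13 = 54
28(ω_sun−ω_arm) = −54(ω_ring−ω_arm),  ω_ring = 0, ω_arm = 1
ω_sun = 1 − (54/28)(0−1) = 41/14
scale: ω_sun = 41/14 × 3299 rpm = +9661.3571 rpm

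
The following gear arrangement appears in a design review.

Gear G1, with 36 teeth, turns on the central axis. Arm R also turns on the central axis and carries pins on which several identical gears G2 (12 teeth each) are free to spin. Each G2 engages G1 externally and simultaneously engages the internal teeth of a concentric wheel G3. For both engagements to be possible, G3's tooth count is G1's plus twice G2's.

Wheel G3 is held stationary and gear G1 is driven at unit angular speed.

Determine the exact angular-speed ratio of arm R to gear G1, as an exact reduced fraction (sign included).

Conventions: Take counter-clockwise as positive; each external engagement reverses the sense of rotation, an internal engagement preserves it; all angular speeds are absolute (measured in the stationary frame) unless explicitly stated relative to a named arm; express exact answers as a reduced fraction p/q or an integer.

3/8

planetary set (36T centre, 12T on arm, 60T internal) — Willis relation
ring teeth: 36 + 2·12 = 60
36(ω_sun−ω_arm) = −60(ω_ring−ω_arm),  ω_ring = 0, ω_sun = 1
36(1−ω_arm) = −60(0−ω_arm)  ⇒  96·ω_arm = 36  ⇒  ω_arm = 3/8
ω_out/ω_in = 3/8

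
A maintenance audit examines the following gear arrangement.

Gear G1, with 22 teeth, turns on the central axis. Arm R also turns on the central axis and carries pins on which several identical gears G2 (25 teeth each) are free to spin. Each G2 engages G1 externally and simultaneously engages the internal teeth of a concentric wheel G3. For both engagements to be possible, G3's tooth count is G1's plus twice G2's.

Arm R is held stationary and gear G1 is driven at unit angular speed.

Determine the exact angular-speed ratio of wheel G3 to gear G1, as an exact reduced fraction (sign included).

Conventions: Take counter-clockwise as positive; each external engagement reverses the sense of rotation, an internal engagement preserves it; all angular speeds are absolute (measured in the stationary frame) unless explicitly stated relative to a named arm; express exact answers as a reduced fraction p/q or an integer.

-11/36

topology: planetary set — G1 22T / G2 25T / G3 72T, arm = carrier (Willis)
ring teeth: 22 + 2·25 = 72
22(ω_sun−ω_arm) = −72(ω_ring−ω_arm),  ω_arm = 0, ω_sun = 1
ω_ring = 0 − (22/72)(1−0) = -11/36
ω_out/ω_in = -11/36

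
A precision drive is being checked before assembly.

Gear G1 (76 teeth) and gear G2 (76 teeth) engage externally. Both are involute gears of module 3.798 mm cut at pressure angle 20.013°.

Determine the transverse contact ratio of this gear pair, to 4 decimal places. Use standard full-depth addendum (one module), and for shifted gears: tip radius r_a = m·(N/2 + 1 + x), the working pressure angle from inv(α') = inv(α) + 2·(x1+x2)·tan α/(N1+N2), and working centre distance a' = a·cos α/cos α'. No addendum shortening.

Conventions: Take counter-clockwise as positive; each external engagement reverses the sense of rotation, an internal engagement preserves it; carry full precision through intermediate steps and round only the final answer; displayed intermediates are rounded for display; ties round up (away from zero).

1.8182

single-mesh involute tooth geometry (76T engaging 76T at module 3.798)
base radii: r_b1 = 135.608994, r_b2 = 135.608994
tip radii: r_a1 = 148.122000, r_a2 = 148.122000
no profile shift: α' = α, a' = a
action lengths: √(r_a1²−r_b1²) = 59.584625, √(r_a2²−r_b2²) = 59.584625
base pitch p_b = π·m·cos α = 11.211269
CR = (59.584625 + 59.584625 − 288.648000·sin 20.01300°)/11.211269 = 1.818196
contact ratio ≈ 1.8182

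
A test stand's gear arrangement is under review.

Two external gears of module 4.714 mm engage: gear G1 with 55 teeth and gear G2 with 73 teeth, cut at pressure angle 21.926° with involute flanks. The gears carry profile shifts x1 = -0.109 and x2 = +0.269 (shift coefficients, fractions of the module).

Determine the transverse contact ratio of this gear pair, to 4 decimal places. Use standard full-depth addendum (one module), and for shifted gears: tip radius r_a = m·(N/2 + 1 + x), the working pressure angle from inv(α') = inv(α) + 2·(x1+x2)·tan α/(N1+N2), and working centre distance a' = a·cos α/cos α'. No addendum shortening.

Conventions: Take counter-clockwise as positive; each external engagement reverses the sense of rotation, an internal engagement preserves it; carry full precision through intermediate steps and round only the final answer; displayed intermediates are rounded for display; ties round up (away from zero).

class = single-mesh tooth geometry [involute pair 55T × 73T, m = 4.714]
base radii: r_b1 = 120.258099, r_b2 = 159.615295
tip radii: r_a1 = 133.835174, r_a2 = 178.043066
inv(α') = inv(21.926°) + 2·(-0.109+0.269)·tan α/(55+73) = 0.02085006  ⇒  α' = 22.27565°
a' = a·cos α / cos α' = 301.6960·cos 21.926°/cos 22.27565° = 302.444552
action lengths: √(r_a1²−r_b1²) = 58.735368, √(r_a2²−r_b2²) = 78.881500
base pitch p_b = π·m·cos α = 13.738253
CR = (58.735368 + 78.881500 − 302.444552·sin 22.27565°)/13.738253 = 1.672074
contact ratio ≈ 1.6721

1.6721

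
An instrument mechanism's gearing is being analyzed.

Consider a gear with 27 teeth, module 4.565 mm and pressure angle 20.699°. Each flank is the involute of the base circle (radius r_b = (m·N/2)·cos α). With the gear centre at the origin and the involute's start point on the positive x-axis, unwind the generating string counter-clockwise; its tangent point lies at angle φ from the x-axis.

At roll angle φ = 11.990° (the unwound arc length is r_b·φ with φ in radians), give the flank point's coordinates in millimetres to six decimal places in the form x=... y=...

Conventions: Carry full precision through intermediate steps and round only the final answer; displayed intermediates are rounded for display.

x=58.897959 y=0.175332

single-mesh involute tooth geometry (27T wheel at module 4.565)
pitch radius r_p = m·N/2 = 4.565·27/2 = 61.627500
base radius r_b = r_p·cos α = 61.627500·cos 20.699° = 57.649457
roll angle φ = 11.990° = 0.20926498 rad
x = r_b·(cos φ + φ·sin φ) = 58.897959
y = r_b·(sin φ − φ·cos φ) = 0.175332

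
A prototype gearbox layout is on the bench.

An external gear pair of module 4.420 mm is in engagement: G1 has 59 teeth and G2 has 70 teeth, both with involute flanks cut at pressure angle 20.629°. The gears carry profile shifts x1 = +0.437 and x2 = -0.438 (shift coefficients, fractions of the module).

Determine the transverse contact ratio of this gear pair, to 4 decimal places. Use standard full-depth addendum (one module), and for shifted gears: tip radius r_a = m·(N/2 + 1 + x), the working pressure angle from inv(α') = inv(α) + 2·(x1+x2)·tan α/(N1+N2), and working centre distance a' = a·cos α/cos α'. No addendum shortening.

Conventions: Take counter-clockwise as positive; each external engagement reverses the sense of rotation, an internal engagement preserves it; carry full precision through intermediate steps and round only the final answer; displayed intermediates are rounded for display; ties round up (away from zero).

1.7292

topology: single-mesh involute geometry — m = 4.420, 59T/70T pair
base radii: r_b1 = 122.029567, r_b2 = 144.780842
tip radii: r_a1 = 136.741540, r_a2 = 157.184040
inv(α') = inv(20.629°) + 2·(+0.437-0.438)·tan α/(59+70) = 0.01640325  ⇒  α' = 20.62664°
a' = a·cos α / cos α' = 285.0900·cos 20.629°/cos 20.62664° = 285.085580
action lengths: √(r_a1²−r_b1²) = 61.701163, √(r_a2²−r_b2²) = 61.199103
base pitch p_b = π·m·cos α = 12.995498
CR = (61.701163 + 61.199103 − 285.085580·sin 20.62664°)/12.995498 = 1.729154
contact ratio ≈ 1.7292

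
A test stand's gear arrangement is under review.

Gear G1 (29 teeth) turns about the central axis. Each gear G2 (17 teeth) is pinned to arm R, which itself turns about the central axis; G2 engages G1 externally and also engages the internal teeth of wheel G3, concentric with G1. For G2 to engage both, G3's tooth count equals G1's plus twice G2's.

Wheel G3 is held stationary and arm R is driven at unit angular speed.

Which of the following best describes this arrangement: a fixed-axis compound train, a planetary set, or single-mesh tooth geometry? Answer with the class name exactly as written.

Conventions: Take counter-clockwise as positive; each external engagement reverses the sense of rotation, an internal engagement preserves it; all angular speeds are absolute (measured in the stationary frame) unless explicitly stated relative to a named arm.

planetary set

topology: planetary set — G1 29T / G2 17T / G3 63T, arm = carrier (Willis)
classification: planetary set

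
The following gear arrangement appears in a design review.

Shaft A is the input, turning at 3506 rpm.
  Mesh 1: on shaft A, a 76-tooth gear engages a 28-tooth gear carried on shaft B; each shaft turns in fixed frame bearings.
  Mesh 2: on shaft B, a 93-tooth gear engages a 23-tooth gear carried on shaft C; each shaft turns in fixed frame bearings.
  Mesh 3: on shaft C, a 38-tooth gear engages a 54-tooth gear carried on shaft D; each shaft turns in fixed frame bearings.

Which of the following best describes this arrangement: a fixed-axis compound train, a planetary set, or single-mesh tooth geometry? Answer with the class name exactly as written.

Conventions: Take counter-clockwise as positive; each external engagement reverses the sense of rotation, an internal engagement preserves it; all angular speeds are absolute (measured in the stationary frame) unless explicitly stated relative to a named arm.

fixed-axis compound train

class = fixed-axis compound train [3 meshes; 3 ratios multiply, 3 sense flips]
classification: fixed-axis compound train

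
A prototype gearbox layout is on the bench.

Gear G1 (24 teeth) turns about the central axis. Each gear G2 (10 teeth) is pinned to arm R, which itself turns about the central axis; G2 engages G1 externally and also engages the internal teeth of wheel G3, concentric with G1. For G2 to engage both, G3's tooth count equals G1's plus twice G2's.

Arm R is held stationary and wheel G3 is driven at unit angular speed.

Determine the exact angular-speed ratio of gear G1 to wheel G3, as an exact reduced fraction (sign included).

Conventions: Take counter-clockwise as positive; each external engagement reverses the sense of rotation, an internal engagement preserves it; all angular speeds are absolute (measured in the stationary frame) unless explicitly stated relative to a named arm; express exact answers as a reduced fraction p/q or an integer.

-11/6

topology: planetary set — G1 24T / G2 10T / G3 44T, arm = carrier (Willis)
ring teeth: 24 + 2·10 = 44
24(ω_sun−ω_arm) = −44(ω_ring−ω_arm),  ω_arm = 0, ω_ring = 1
ω_sun = 0 − (44/24)(1−0) = -11/6
ω_out/ω_in = -11/6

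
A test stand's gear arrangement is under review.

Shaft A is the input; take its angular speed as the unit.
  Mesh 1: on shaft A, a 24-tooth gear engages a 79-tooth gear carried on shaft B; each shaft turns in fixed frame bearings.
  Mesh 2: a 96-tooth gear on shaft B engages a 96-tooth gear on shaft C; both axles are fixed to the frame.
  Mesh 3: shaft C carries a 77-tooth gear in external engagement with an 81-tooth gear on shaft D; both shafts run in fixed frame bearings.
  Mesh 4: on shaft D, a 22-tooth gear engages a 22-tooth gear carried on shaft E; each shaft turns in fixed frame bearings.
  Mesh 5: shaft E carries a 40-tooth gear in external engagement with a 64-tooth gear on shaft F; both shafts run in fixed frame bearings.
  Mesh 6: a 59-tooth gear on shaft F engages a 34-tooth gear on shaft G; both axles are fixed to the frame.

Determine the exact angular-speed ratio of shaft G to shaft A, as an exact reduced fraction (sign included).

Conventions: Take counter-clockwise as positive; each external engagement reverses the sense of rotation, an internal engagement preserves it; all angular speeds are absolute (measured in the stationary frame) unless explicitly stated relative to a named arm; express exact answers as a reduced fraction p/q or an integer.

class = fixed-axis compound train [6 meshes; 6 ratios multiply, 6 sense flips]
mesh 1 [24T→79T]: running ratio 24/79, sense −
mesh 2 [96T→96T]: running ratio 24/79, sense +
mesh 3 [77T→81T]: running ratio 616/2133, sense −
mesh 4 [22T→22T]: running ratio 616/2133, sense +
mesh 5 [40T→64T]: running ratio 385/2133, sense −
mesh 6 [59T→34T]: running ratio 22715/72522, sense +
ω_out/ω_in = 22715/72522

22715/72522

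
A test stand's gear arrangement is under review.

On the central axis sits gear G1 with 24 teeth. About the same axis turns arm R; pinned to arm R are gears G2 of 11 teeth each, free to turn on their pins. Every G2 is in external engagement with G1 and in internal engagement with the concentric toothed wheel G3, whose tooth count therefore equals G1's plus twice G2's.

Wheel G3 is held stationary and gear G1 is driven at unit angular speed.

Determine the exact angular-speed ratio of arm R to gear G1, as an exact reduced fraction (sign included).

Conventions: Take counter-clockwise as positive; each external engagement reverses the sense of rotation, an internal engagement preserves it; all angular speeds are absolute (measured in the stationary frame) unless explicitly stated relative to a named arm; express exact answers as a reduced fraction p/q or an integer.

planetary set (24T centre, 11T on arm, 46T internal) — Willis relation
ring teeth: 24 + 2·11 = 46
24(ω_sun−ω_arm) = −46(ω_ring−ω_arm),  ω_ring = 0, ω_sun = 1
24(1−ω_arm) = −46(0−ω_arm)  ⇒  70·ω_arm = 24  ⇒  ω_arm = 12/35
ω_out/ω_in = 12/35

12/35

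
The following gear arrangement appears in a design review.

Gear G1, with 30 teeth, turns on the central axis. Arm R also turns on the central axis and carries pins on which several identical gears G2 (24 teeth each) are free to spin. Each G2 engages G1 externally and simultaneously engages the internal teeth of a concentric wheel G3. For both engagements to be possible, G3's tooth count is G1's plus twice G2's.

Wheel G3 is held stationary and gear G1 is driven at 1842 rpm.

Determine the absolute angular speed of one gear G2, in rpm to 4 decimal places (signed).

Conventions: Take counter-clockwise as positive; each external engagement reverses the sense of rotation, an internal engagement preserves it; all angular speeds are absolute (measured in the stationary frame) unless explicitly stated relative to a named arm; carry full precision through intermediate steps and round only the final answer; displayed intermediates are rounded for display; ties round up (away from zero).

-1151.2500 rpm

class = planetary set [G3 = 30+2·24 = 78; Willis about the carrier]
normalise by the input: solve with ω_sun = 1, then scale by 1842 rpm
ring teeth: 30 + 2·24 = 78
30(ω_sun−ω_arm) = −78(ω_ring−ω_arm),  ω_ring = 0, ω_sun = 1
30(1−ω_arm) = −78(0−ω_arm)  ⇒  108·ω_arm = 30  ⇒  ω_arm = 5/18
sun–planet mesh: 30·(1−5/18) = −24·(ω_p−ω_arm)  ⇒  ω_p−ω_arm = -65/72
ω_p = 5/18 − 65/72 = -5/8
scale: ω_p = -5/8 × 1842 rpm = -1151.2500 rpm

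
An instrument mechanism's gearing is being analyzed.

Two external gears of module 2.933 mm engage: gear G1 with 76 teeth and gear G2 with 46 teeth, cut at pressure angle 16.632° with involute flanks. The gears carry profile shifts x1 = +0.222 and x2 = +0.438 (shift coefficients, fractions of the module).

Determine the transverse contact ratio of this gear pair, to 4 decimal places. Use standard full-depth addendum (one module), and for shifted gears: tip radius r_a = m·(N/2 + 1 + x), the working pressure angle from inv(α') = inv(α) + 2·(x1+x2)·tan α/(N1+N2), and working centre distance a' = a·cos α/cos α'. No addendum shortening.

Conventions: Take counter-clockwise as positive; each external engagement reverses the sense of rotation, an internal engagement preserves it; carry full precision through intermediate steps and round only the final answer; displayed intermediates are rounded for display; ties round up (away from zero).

1.8641

topology: single-mesh involute geometry — m = 2.933, 76T/46T pair
base radii: r_b1 = 106.791084, r_b2 = 64.636709
tip radii: r_a1 = 115.038126, r_a2 = 71.676654
inv(α') = inv(16.632°) + 2·(+0.222+0.438)·tan α/(76+46) = 0.01167009  ⇒  α' = 18.47986°
a' = a·cos α / cos α' = 178.9130·cos 16.632°/cos 18.47986° = 180.748038
action lengths: √(r_a1²−r_b1²) = 42.771892, √(r_a2²−r_b2²) = 30.978034
base pitch p_b = π·m·cos α = 8.828792
CR = (42.771892 + 30.978034 − 180.748038·sin 18.47986°)/8.828792 = 1.864128
contact ratio ≈ 1.8641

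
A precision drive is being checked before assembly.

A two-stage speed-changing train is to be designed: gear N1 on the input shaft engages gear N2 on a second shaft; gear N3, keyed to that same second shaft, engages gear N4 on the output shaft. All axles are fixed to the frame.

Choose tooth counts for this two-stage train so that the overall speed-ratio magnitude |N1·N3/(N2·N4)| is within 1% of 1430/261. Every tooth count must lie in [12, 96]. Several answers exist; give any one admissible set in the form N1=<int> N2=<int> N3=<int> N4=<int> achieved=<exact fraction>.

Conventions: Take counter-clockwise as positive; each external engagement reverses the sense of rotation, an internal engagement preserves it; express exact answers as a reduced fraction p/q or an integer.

design class (target 1430/261): fixed-axis compound train
target = 1430/261 in lowest terms: an exact hit needs N1·N3 = k·1430 and N2·N4 = k·261 for one integer k, every count in [12, 96]; additionally prefer no 1:1 stage (N1 ≠ N2, N3 ≠ N4)
k = 1: no 1:1-free in-range split of k·1430 and k·261 into factor pairs; take k = 2
k = 2: N1·N3 = 2860 = 44·65, N2·N4 = 522 = 18·29
achieved = 44·65/(18·29) = 1430/261; |achieved − target| = 0 ≤ 143/2610 ✓

N1=44 N2=18 N3=65 N4=29 achieved=1430/261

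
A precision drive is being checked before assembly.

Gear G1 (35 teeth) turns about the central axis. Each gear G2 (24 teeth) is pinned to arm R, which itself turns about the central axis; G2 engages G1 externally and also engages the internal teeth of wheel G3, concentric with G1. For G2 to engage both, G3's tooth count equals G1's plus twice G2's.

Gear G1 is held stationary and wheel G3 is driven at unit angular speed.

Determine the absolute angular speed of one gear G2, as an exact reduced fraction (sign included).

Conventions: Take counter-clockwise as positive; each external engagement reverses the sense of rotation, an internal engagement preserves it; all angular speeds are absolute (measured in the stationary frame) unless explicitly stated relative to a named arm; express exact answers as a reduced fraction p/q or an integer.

planetary set (35T centre, 24T on arm, 83T internal) — Willis relation
ring teeth: 35 + 2·24 = 83
35(ω_sun−ω_arm) = −83(ω_ring−ω_arm),  ω_sun = 0, ω_ring = 1
35(0−ω_arm) = −83(1−ω_arm)  ⇒  118·ω_arm = 83  ⇒  ω_arm = 83/118
sun–planet mesh: 35·(0−83/118) = −24·(ω_p−ω_arm)  ⇒  ω_p−ω_arm = 2905/2832
ω_p = 83/118 + 2905/2832 = 83/48
exact speed ratio = 83/48

83/48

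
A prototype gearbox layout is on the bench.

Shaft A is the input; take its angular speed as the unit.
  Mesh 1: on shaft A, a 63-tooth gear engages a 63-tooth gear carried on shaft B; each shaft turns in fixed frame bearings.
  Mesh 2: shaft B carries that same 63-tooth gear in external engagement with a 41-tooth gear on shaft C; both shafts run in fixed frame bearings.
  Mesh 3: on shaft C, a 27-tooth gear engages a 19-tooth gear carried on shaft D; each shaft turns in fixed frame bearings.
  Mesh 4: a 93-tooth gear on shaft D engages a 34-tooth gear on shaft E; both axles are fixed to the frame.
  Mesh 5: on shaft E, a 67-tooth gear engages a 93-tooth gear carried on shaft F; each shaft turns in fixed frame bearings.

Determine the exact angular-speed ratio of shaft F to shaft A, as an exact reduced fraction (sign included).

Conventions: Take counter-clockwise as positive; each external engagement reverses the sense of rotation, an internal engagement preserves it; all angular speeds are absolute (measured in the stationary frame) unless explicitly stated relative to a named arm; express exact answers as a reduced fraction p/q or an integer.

class = fixed-axis compound train [5 meshes; 5 ratios multiply, 5 sense flips]
mesh 1 [63T→63T]: running ratio 1, sense −
mesh 2 [63T→41T]: running ratio 63/41, sense +
mesh 3 [27T→19T]: running ratio 1701/779, sense −
mesh 4 [93T→34T]: running ratio 158193/26486, sense +
mesh 5 [67T→93T]: running ratio 113967/26486, sense −
ω_out/ω_in = -113967/26486

-113967/26486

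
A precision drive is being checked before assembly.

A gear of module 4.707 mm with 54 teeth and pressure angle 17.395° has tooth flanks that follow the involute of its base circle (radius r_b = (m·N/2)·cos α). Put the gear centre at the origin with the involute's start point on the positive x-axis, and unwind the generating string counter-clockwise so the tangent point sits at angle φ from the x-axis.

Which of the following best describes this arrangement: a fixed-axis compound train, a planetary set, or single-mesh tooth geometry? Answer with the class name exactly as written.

single-mesh tooth geometry

recognized (one wheel, involute flank): single-mesh tooth geometry, m = 4.707, N = 54
classification: single-mesh tooth geometry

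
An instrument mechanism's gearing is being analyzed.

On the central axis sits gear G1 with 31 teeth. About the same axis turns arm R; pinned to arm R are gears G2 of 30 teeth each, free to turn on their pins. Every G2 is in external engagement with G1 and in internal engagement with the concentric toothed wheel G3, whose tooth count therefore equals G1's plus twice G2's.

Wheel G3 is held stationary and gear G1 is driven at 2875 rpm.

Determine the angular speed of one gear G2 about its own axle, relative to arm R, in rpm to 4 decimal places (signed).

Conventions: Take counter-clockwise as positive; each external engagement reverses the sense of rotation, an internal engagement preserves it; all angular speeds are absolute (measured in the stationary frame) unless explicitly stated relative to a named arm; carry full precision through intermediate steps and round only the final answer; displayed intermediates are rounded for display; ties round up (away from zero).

recognized (axles ride arm R): planetary set, 31/30/91 teeth
normalise by the input: solve with ω_sun = 1, then scale by 2875 rpm
ring teeth: 31 + 2·30 = 91
31(ω_sun−ω_arm) = −91(ω_ring−ω_arm),  ω_ring = 0, ω_sun = 1
31(1−ω_arm) = −91(0−ω_arm)  ⇒  122·ω_arm = 31  ⇒  ω_arm = 31/122
sun–planet mesh: 31·(1−31/122) = −30·(ω_p−ω_arm)  ⇒  ω_p−ω_arm = -2821/3660
scale: ω_p−ω_arm = -2821/3660 × 2875 rpm = -2215.9495 rpm

-2215.9495 rpm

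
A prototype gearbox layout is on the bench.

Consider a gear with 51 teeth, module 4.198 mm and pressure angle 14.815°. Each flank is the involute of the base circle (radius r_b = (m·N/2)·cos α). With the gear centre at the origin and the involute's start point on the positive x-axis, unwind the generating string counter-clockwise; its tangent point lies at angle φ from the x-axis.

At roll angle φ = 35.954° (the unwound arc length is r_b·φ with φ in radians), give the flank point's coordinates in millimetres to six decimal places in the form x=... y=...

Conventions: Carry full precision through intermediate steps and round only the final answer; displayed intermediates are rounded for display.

recognized (one wheel, involute flank): single-mesh tooth geometry, m = 4.198, N = 51
pitch radius r_p = m·N/2 = 4.198·51/2 = 107.049000
base radius r_b = r_p·cos α = 107.049000·cos 14.815° = 103.490314
roll angle φ = 35.954° = 0.62751568 rad
x = r_b·(cos φ + φ·sin φ) = 121.903870
y = r_b·(sin φ − φ·cos φ) = 8.193197

x=121.903870 y=8.193197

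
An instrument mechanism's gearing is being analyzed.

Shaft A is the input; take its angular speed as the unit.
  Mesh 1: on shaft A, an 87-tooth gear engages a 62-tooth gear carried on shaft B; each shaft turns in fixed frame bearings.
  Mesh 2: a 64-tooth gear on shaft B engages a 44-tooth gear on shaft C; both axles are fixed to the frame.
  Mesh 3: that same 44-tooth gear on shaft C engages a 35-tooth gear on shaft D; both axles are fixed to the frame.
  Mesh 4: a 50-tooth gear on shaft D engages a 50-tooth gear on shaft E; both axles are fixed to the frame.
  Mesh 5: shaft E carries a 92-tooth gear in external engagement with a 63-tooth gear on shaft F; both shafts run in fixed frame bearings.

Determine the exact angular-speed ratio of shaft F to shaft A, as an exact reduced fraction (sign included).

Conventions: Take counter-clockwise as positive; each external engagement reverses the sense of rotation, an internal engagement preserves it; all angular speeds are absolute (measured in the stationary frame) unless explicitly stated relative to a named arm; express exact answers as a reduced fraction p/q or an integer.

class = fixed-axis compound train [5 meshes; 5 ratios multiply, 5 sense flips]
mesh 1 [87T→62T]: running ratio 87/62, sense −
mesh 2 [64T→44T]: running ratio 696/341, sense +
mesh 3 [44T→35T]: running ratio 2784/1085, sense −
mesh 4 [50T→50T]: running ratio 2784/1085, sense +
mesh 5 [92T→63T]: running ratio 85376/22785, sense −
ω_out/ω_in = -85376/22785

-85376/22785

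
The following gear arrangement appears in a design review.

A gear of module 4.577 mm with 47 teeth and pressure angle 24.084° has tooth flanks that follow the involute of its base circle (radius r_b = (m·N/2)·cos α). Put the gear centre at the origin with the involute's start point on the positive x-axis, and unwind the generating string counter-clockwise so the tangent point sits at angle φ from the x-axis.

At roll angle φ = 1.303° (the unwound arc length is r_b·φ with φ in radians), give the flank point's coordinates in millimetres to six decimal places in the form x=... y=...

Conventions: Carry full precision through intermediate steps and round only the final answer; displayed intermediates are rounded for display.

recognized (one wheel, involute flank): single-mesh tooth geometry, m = 4.577, N = 47
pitch radius r_p = m·N/2 = 4.577·47/2 = 107.559500
base radius r_b = r_p·cos α = 107.559500·cos 24.084° = 98.196249
roll angle φ = 1.303° = 0.02274164 rad
x = r_b·(cos φ + φ·sin φ) = 98.221638
y = r_b·(sin φ − φ·cos φ) = 0.000385

x=98.221638 y=0.000385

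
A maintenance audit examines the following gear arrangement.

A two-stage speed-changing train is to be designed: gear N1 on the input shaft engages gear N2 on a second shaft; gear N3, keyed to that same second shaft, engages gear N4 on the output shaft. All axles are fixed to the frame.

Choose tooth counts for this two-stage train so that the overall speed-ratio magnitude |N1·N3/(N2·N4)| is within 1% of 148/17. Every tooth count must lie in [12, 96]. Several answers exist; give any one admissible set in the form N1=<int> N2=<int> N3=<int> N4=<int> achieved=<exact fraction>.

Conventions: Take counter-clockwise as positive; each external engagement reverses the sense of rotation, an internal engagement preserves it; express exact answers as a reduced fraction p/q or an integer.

design class (target 148/17): fixed-axis compound train
target = 148/17 in lowest terms: an exact hit needs N1·N3 = k·148 and N2·N4 = k·17 for one integer k, every count in [12, 96]; additionally prefer no 1:1 stage (N1 ≠ N2, N3 ≠ N4)
k = 1…11: no 1:1-free in-range split of k·148 and k·17 into factor pairs; take k = 12
k = 12: N1·N3 = 1776 = 24·74, N2·N4 = 204 = 12·17
achieved = 24·74/(12·17) = 148/17; |achieved − target| = 0 ≤ 37/425 ✓

N1=24 N2=12 N3=74 N4=17 achieved=148/17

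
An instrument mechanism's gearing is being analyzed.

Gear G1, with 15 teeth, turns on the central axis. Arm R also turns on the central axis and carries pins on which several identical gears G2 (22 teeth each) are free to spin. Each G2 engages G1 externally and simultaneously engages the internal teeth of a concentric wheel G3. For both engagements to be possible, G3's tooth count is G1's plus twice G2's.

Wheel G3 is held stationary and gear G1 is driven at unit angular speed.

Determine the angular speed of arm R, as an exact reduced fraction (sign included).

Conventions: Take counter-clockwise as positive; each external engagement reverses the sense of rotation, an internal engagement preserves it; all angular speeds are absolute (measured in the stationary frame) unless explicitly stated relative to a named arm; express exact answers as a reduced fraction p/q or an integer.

15/74

recognized (axles ride arm R): planetary set, 15/22/59 teeth
ring teeth: 15 + 2·22 = 59
15(ω_sun−ω_arm) = −59(ω_ring−ω_arm),  ω_ring = 0, ω_sun = 1
15(1−ω_arm) = −59(0−ω_arm)  ⇒  74·ω_arm = 15  ⇒  ω_arm = 15/74
exact speed ratio = 15/74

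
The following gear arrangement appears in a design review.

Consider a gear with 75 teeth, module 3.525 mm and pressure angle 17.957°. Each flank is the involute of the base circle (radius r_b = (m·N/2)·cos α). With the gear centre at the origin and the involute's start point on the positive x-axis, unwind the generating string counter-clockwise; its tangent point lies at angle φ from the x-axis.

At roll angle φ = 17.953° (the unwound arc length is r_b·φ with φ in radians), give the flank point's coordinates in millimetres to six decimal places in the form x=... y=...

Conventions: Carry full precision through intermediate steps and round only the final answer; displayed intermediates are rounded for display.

recognized (one wheel, involute flank): single-mesh tooth geometry, m = 3.525, N = 75
pitch radius r_p = m·N/2 = 3.525·75/2 = 132.187500
base radius r_b = r_p·cos α = 132.187500·cos 17.957° = 125.748404
roll angle φ = 17.953° = 0.31333896 rad
x = r_b·(cos φ + φ·sin φ) = 131.770780
y = r_b·(sin φ − φ·cos φ) = 1.276893

x=131.770780 y=1.276893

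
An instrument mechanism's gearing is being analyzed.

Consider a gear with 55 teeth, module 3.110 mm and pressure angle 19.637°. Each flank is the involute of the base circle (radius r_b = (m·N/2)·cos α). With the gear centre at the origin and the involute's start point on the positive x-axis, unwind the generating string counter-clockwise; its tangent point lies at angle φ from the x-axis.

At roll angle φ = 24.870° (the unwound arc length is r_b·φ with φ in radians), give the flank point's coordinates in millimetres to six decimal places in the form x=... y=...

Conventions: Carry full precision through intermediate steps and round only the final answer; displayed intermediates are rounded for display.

x=87.785553 y=2.154785

class = single-mesh tooth geometry [base-circle involute, m = 3.110, 55T]
pitch radius r_p = m·N/2 = 3.110·55/2 = 85.525000
base radius r_b = r_p·cos α = 85.525000·cos 19.637° = 80.550920
roll angle φ = 24.870° = 0.43406338 rad
x = r_b·(cos φ + φ·sin φ) = 87.785553
y = r_b·(sin φ − φ·cos φ) = 2.154785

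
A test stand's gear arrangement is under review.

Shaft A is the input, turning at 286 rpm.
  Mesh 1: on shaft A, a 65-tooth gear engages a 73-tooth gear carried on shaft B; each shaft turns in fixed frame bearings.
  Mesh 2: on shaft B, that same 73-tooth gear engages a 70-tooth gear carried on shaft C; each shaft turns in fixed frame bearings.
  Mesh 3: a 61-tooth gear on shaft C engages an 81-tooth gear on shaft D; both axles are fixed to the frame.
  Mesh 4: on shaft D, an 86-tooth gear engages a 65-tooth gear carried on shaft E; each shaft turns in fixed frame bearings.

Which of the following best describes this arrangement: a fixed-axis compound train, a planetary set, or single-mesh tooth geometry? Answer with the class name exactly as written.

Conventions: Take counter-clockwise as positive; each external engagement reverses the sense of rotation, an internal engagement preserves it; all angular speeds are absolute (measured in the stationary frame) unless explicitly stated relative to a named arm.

class = fixed-axis compound train [4 meshes; 4 ratios multiply, 4 sense flips]
classification: fixed-axis compound train

fixed-axis compound train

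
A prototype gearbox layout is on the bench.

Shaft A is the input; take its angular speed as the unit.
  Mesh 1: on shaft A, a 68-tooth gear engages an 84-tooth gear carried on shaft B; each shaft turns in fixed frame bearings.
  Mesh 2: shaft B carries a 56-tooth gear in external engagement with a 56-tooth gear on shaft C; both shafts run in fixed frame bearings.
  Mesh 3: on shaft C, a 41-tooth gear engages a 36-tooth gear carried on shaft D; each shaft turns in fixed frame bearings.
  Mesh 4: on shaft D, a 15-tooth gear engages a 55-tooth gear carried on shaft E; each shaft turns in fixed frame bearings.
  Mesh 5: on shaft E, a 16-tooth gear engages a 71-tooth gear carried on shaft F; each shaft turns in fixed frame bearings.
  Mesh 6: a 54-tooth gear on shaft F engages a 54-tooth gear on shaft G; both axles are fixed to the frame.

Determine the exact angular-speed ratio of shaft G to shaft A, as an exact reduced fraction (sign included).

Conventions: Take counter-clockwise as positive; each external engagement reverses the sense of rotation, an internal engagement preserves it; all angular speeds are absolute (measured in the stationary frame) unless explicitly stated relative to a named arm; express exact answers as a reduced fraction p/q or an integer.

class = fixed-axis compound train [6 meshes; 6 ratios multiply, 6 sense flips]
mesh 1 [68T→84T]: running ratio 17/21, sense −
mesh 2 [56T→56T]: running ratio 17/21, sense +
mesh 3 [41T→36T]: running ratio 697/756, sense −
mesh 4 [15T→55T]: running ratio 697/2772, sense +
mesh 5 [16T→71T]: running ratio 2788/49203, sense −
mesh 6 [54T→54T]: running ratio 2788/49203, sense +
ω_out/ω_in = 2788/49203

2788/49203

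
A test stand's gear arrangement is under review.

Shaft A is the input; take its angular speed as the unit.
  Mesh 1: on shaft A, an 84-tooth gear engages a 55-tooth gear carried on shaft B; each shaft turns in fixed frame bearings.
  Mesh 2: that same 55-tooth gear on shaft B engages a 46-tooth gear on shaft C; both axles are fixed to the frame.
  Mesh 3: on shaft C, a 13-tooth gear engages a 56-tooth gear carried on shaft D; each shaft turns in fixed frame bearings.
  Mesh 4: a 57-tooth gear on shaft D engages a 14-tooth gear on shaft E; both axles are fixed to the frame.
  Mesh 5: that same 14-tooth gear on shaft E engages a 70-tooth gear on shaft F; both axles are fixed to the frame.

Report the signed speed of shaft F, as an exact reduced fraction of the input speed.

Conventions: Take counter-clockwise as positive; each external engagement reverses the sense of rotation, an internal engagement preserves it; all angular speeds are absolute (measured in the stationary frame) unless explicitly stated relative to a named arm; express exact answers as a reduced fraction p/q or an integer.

-2223/6440

5-mesh fixed-axis compound train (all bearings frame-fixed)
mesh 1 [84T→55T]: |ω|/ω_in = 1×84/55 = 84/55, sense flips to −
mesh 2 [55T→46T]: |ω|/ω_in = (84/55)×55/46 = 42/23, sense flips to +
mesh 3 [13T→56T]: |ω|/ω_in = (42/23)×13/56 = 39/92, sense flips to −
mesh 4 [57T→14T]: |ω|/ω_in = (39/92)×57/14 = 2223/1288, sense flips to +
mesh 5 [14T→70T]: |ω|/ω_in = (2223/1288)×14/70 = 2223/6440, sense flips to −
signed output speed (× input speed) = -2223/6440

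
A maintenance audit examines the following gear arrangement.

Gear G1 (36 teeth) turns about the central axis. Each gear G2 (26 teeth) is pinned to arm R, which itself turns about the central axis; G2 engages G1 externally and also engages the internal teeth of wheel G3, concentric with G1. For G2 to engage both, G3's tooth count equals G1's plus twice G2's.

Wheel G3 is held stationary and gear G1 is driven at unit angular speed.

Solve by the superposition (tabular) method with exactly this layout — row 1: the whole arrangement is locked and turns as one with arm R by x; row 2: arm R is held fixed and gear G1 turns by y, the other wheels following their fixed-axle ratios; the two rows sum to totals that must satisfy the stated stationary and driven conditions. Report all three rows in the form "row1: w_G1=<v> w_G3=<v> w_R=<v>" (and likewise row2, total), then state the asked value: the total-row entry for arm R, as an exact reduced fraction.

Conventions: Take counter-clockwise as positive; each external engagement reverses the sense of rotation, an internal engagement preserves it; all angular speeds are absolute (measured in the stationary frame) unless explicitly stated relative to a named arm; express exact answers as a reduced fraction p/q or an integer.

row1: w_G1=9/31 w_G3=9/31 w_R=9/31
row2: w_G1=22/31 w_G3=-9/31 w_R=0
total: w_G1=1 w_G3=0 w_R=9/31
asked value: 9/31

recognized (axles ride arm R): planetary set, 36/26/88 teeth
row 1 (train locked, turned with arm): all members turn x
row 2 — arm fixed, fixed-axis ratios: sun y, ring −(36/88)·y, arm 0
boundary: total ω_ring = x − (36/88)·y = 0 and total ω_sun = x + y = 1  ⇒  y = 22/31, x = 9/31
row 2 ring = −(36/88)·22/31 = -9/31
totals (row 1 + row 2): sun 9/31 + 22/31 = 1, ring 9/31 + (-9/31) = 0, arm 9/31 + 0 = 9/31
asked cell (total, arm) = 9/31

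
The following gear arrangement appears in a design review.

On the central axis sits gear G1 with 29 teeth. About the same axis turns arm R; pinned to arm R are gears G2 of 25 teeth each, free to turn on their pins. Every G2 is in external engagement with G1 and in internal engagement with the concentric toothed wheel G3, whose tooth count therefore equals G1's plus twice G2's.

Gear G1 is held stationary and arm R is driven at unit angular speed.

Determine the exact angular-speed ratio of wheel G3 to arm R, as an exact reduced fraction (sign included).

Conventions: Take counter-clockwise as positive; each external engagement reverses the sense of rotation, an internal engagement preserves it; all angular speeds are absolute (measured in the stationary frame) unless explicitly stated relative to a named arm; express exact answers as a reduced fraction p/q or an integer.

recognized (axles ride arm R): planetary set, 29/25/79 teeth
ring teeth: 29 + 2·25 = 79
29(ω_sun−ω_arm) = −79(ω_ring−ω_arm),  ω_sun = 0, ω_arm = 1
ω_ring = 1 − (29/79)(0−1) = 108/79
ω_out/ω_in = 108/79

108/79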